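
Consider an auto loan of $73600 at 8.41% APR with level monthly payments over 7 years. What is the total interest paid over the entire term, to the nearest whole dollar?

$24,028

Monthly rate = 8.41%/12 = 0.0070083; payment = 73,600 × 0.0070083 / (1 − (1+0.0070083)^−84) = $1,162.24.
Total paid = 84 × $1,162.24 = $97,628.16; interest = $97,628.16 − $73,600 = $24,028.16.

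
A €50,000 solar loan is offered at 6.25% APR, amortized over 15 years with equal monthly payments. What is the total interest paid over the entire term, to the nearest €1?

€27,168

Monthly rate = 6.25%/12 = 0.0052083; payment = 50,000 × 0.0052083 / (1 − (1+0.0052083)^−180) = €428.71.
Total paid = 180 × €428.71 = €77,167.80; interest = €77,167.80 − €50,000 = €27,167.80.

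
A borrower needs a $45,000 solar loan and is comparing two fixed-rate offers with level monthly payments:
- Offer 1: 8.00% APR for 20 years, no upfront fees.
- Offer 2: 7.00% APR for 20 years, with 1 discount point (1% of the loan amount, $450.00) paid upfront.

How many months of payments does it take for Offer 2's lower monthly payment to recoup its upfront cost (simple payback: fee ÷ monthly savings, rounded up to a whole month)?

Offer 1: at 8.00% the monthly rate is 0.0066667, so the payment is 45,000 × 0.0066667 / (1 − 1.0066667^−240) = $376.40.
Offer 2: monthly rate = 7%/12 = 0.0058333; payment = 45,000 × 0.0058333 / (1 − (1+0.0058333)^−240) = $348.88.
Monthly savings = $376.40 − $348.88 = $27.52.
Break-even = $450.00 / $27.52 = 16.35 → 17 months.

17 months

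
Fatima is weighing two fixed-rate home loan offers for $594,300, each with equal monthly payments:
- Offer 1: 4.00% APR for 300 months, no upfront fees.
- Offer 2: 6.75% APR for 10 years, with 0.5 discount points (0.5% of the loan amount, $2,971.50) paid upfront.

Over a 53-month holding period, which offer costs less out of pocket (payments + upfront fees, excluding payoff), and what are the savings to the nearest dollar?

Offer 1: monthly rate = 4%/12 = 0.0033333; payment = 594,300 × 0.0033333 / (1 − (1+0.0033333)^−300) = $3,136.93.
Offer 2: at 6.75% the monthly rate is 0.0056250, so the payment is 594,300 × 0.0056250 / (1 − 1.0056250^−120) = $6,824.00.
Over 53 months: Offer 1 costs 53 × $3,136.93 = $166,257.29; Offer 2 costs 53 × $6,824.00 + $2,971.50 = $364,643.50.
Offer 1 is cheaper by $364,643.50 − $166,257.29 = $198,386.21.

Offer 1 by $198,386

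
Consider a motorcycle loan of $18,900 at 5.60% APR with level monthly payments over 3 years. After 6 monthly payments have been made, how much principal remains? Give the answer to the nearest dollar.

$15,966

With monthly rate i = 5.6%/12 = 0.0046667, the balance after k of n payments is P · [(1+i)^n − (1+i)^k] / [(1+i)^n − 1].
(1+0.0046667)^36 = 1.18247443 and (1+0.0046667)^6 = 1.02832871, so the balance is 18,900 × (1.18247443 − 1.02832871) / (1.18247443 − 1) = $15,965.82.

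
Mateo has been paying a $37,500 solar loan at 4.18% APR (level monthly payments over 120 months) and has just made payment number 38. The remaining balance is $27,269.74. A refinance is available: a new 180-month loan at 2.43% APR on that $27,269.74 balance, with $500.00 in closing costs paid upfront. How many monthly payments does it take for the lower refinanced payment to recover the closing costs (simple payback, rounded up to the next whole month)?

3 months

Current payment = 37,500 × 4.18%/12 / (1 − (1+0.0034833)^−120) = $382.89.
Refinanced payment = 27,269.74 × 0.0020250 / (1 − (1+0.0020250)^−180) = $180.93.
Monthly savings = $382.89 − $180.93 = $201.96.
Break-even = $500.00 / $201.96 = 2.48 → 3 months.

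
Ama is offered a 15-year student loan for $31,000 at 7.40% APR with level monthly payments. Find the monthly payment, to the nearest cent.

$285.62

At 7.40% the monthly rate is 0.0061667, so the payment is 31,000 × 0.0061667 / (1 − 1.0061667^−180) = $285.62.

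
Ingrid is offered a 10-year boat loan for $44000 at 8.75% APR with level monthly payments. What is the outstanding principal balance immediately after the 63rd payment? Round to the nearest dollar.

$25,643

With monthly rate i = 8.75%/12 = 0.0072917, the balance after k of n payments is P · [(1+i)^n − (1+i)^k] / [(1+i)^n − 1].
(1+0.0072917)^120 = 2.39127171 and (1+0.0072917)^63 = 1.58044791, so the balance is 44,000 × (2.39127171 − 1.58044791) / (2.39127171 − 1) = $25,642.90.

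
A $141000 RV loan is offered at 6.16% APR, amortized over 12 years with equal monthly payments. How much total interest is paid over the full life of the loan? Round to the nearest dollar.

At 6.16% the monthly rate is 0.0051333, so the payment is 141,000 × 0.0051333 / (1 − 1.0051333^−144) = $1,387.65.
Total paid = 144 × $1,387.65 = $199,821.60; interest = $199,821.60 − $141,000 = $58,821.60.

$58,822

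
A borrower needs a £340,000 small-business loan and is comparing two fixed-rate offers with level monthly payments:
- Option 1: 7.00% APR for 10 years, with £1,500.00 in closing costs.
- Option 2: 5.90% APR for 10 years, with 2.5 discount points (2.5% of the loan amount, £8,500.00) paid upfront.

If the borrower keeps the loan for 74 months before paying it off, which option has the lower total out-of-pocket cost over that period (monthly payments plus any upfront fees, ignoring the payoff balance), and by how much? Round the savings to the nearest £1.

Option 1: at 7.00% the monthly rate is 0.0058333, so the payment is 340,000 × 0.0058333 / (1 − 1.0058333^−120) = £3,947.69.
Option 2: monthly rate = 5.9%/12 = 0.0049167; payment = 340,000 × 0.0049167 / (1 − (1+0.0049167)^−120) = £3,757.65.
Over 74 months: Option 1 costs 74 × £3,947.69 + £1,500.00 = £293,629.06; Option 2 costs 74 × £3,757.65 + £8,500.00 = £286,566.10.
Option 2 is cheaper by £293,629.06 − £286,566.10 = £7,062.96.

Option 2 by £7,063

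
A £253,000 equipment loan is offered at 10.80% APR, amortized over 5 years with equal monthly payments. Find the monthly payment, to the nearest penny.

At 10.80% the monthly rate is 0.0090000, so the payment is 253,000 × 0.0090000 / (1 − 1.0090000^−60) = £5,475.63.

£5,475.63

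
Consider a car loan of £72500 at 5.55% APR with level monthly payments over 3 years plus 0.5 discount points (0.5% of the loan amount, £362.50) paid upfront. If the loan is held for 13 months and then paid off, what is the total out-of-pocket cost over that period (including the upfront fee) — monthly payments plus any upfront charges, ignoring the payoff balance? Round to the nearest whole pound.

At 5.55% the monthly rate is 0.0046250, so the payment is 72,500 × 0.0046250 / (1 − 1.0046250^−36) = £2,190.84.
Total outlay = 13 × £2,190.84 + £362.50 = £28,843.42.

£28,843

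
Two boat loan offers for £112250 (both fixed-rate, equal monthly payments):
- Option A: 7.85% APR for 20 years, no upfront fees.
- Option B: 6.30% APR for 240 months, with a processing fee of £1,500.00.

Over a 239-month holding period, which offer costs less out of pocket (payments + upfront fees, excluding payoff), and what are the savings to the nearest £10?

Option B by £23,530

Option A: monthly rate = 7.85%/12 = 0.0065417; payment = 112,250 × 0.0065417 / (1 − (1+0.0065417)^−240) = £928.45.
Option B: at 6.30% the monthly rate is 0.0052500, so the payment is 112,250 × 0.0052500 / (1 − 1.0052500^−240) = £823.74.
Over 239 months: Option A costs 239 × £928.45 = £221,899.55; Option B costs 239 × £823.74 + £1,500.00 = £198,373.86.
Option B is cheaper by £221,899.55 − £198,373.86 = £23,525.69.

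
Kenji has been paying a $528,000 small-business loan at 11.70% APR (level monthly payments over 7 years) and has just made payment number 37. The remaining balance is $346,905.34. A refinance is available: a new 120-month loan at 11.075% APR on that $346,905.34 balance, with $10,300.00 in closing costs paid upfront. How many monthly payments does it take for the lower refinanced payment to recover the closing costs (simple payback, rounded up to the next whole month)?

Current payment = 528,000 × 11.7%/12 / (1 − (1+0.0097500)^−84) = $9,236.15.
Refinanced payment = 346,905.34 × 0.0092292 / (1 − (1+0.0092292)^−120) = $4,793.36.
Monthly savings = $9,236.15 − $4,793.36 = $4,442.79.
Break-even = $10,300.00 / $4,442.79 = 2.32 → 3 months.

3 months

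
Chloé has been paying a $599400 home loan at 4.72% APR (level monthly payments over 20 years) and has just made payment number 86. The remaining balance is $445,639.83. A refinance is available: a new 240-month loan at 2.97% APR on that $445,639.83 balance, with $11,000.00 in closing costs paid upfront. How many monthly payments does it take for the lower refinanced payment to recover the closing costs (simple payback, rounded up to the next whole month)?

8 months

Current payment = 599,400 × 4.72%/12 / (1 − (1+0.0039333)^−240) = $3,863.65.
Refinanced payment = 445,639.83 × 0.0024750 / (1 − (1+0.0024750)^−240) = $2,464.82.
Monthly savings = $3,863.65 − $2,464.82 = $1,398.83.
Break-even = $11,000.00 / $1,398.83 = 7.86 → 8 months.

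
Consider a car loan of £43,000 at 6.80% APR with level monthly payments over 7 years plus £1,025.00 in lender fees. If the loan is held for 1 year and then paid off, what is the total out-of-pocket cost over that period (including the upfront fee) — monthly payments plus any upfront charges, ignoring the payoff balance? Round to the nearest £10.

Monthly rate = 6.8%/12 = 0.0056667; payment = 43,000 × 0.0056667 / (1 − (1+0.0056667)^−84) = £644.79.
Total outlay = 12 × £644.79 + £1,025.00 = £8,762.48.

£8,760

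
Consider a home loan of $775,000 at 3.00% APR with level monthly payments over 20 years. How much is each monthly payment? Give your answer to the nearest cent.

At 3.00% the monthly rate is 0.0025000, so the payment is 775,000 × 0.0025000 / (1 − 1.0025000^−240) = $4,298.13.

$4,298.13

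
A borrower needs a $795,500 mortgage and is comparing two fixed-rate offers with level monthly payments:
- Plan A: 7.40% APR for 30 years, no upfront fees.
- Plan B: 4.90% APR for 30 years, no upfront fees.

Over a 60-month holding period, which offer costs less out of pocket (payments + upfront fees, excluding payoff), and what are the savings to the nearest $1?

Plan B by $77,157

Plan A: at 7.40% the monthly rate is 0.0061667, so the payment is 795,500 × 0.0061667 / (1 − 1.0061667^−360) = $5,507.88.
Plan B: monthly rate = 4.9%/12 = 0.0040833; payment = 795,500 × 0.0040833 / (1 − (1+0.0040833)^−360) = $4,221.93.
Over 60 months: Plan A costs 60 × $5,507.88 = $330,472.80; Plan B costs 60 × $4,221.93 = $253,315.80.
Plan B is cheaper by $330,472.80 − $253,315.80 = $77,157.00.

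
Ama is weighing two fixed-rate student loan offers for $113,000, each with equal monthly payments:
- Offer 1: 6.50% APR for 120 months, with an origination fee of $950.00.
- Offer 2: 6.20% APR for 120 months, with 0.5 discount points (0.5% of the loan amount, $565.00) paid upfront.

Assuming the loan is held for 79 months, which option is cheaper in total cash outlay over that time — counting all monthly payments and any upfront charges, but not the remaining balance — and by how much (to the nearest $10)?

Offer 2 by $1,740

Offer 1: monthly rate = 6.5%/12 = 0.0054167; payment = 113,000 × 0.0054167 / (1 − (1+0.0054167)^−120) = $1,283.09.
Offer 2: monthly rate = 6.2%/12 = 0.0051667; payment = 113,000 × 0.0051667 / (1 − (1+0.0051667)^−120) = $1,265.91.
Over 79 months: Offer 1 costs 79 × $1,283.09 + $950.00 = $102,314.11; Offer 2 costs 79 × $1,265.91 + $565.00 = $100,571.89.
Offer 2 is cheaper by $102,314.11 − $100,571.89 = $1,742.22.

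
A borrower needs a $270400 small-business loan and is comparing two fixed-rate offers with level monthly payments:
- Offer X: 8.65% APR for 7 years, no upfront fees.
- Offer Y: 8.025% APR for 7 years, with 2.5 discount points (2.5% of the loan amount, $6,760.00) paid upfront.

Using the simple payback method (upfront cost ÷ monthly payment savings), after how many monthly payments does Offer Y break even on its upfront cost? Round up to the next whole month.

80 months

Offer X: monthly rate = 8.65%/12 = 0.0072083; payment = 270,400 × 0.0072083 / (1 − (1+0.0072083)^−84) = $4,302.61.
Offer Y: monthly rate = 8.025%/12 = 0.0066875; payment = 270,400 × 0.0066875 / (1 − (1+0.0066875)^−84) = $4,217.88.
Monthly savings = $4,302.61 − $4,217.88 = $84.73.
Break-even = $6,760.00 / $84.73 = 79.78 → 80 months.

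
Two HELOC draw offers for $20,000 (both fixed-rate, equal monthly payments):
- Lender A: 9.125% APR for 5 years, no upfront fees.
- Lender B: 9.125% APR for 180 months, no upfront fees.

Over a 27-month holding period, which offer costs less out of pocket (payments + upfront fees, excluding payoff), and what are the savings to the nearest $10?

Lender A: at 9.125% the monthly rate is 0.0076042, so the payment is 20,000 × 0.0076042 / (1 − 1.0076042^−60) = $416.38.
Lender B: monthly rate = 9.125%/12 = 0.0076042; payment = 20,000 × 0.0076042 / (1 − (1+0.0076042)^−180) = $204.34.
Over 27 months: Lender A costs 27 × $416.38 = $11,242.26; Lender B costs 27 × $204.34 = $5,517.18.
Lender B is cheaper by $11,242.26 − $5,517.18 = $5,725.08.

Lender B by $5,730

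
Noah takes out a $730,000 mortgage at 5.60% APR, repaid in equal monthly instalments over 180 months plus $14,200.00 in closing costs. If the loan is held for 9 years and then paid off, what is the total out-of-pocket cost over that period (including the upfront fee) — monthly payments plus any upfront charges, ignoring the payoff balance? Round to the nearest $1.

At 5.60% the monthly rate is 0.0046667, so the payment is 730,000 × 0.0046667 / (1 − 1.0046667^−180) = $6,003.52.
Total outlay = 108 × $6,003.52 + $14,200.00 = $662,580.16.

$662,580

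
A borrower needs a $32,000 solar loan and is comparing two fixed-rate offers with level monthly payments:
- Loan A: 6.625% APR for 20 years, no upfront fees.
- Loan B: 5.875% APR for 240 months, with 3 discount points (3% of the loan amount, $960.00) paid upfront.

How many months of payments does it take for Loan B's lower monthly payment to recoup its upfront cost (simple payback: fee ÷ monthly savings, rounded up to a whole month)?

Loan A: at 6.625% the monthly rate is 0.0055208, so the payment is 32,000 × 0.0055208 / (1 − 1.0055208^−240) = $240.94.
Loan B: at 5.875% the monthly rate is 0.0048958, so the payment is 32,000 × 0.0048958 / (1 − 1.0048958^−240) = $226.96.
Monthly savings = $240.94 − $226.96 = $13.98.
Break-even = $960.00 / $13.98 = 68.67 → 69 months.

69 months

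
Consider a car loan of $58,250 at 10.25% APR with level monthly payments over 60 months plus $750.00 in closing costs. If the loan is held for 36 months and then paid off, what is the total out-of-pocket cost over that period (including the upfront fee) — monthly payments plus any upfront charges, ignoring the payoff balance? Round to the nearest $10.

Monthly rate = 10.25%/12 = 0.0085417; payment = 58,250 × 0.0085417 / (1 − (1+0.0085417)^−60) = $1,244.82.
Total outlay = 36 × $1,244.82 + $750.00 = $45,563.52.

$45,560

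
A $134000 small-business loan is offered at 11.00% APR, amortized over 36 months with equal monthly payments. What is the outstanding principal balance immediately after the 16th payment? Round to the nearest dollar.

With monthly rate i = 11%/12 = 0.0091667, the balance after k of n payments is P · [(1+i)^n − (1+i)^k] / [(1+i)^n − 1].
(1+0.0091667)^36 = 1.38887863 and (1+0.0091667)^16 = 1.15719448, so the balance is 134,000 × (1.38887863 − 1.15719448) / (1.38887863 − 1) = $79,833.84.

$79,834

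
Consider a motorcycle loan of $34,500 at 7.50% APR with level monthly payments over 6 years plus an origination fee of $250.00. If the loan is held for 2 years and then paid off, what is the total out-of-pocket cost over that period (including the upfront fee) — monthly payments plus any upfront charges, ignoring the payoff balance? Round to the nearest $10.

$14,570

At 7.50% the monthly rate is 0.0062500, so the payment is 34,500 × 0.0062500 / (1 − 1.0062500^−72) = $596.51.
Total outlay = 24 × $596.51 + $250.00 = $14,566.24.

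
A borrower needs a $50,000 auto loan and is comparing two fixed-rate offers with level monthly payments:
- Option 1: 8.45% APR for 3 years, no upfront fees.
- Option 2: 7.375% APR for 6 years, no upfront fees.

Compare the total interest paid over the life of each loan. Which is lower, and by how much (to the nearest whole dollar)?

Option 1 by $5,247

Option 1: monthly rate = 8.45%/12 = 0.0070417; payment = 50,000 × 0.0070417 / (1 − (1+0.0070417)^−36) = $1,577.22.
Total interest on Option 1 = 36 × $1,577.22 − $50,000 = $6,779.92.
Option 2: at 7.375% the monthly rate is 0.0061458, so the payment is 50,000 × 0.0061458 / (1 − 1.0061458^−72) = $861.48.
Total interest on Option 2 = 72 × $861.48 − $50,000 = $12,026.56.
Option 1 is lower by $5,246.64.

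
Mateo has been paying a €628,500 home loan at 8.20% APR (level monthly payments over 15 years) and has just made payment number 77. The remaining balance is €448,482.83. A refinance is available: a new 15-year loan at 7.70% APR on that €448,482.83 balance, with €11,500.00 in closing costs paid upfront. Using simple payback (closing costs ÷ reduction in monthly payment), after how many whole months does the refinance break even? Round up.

7 months

Current payment = 628,500 × 8.2%/12 / (1 − (1+0.0068333)^−180) = €6,079.06.
Refinanced payment = 448,482.83 × 0.0064167 / (1 − (1+0.0064167)^−180) = €4,208.63.
Monthly savings = €6,079.06 − €4,208.63 = €1,870.43.
Break-even = €11,500.00 / €1,870.43 = 6.15 → 7 months.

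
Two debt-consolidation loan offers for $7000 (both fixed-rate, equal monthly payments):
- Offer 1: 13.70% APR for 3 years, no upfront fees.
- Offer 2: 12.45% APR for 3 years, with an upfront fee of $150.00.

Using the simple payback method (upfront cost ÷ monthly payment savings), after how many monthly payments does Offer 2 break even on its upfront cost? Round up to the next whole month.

Offer 1: monthly rate = 13.7%/12 = 0.0114167; payment = 7,000 × 0.0114167 / (1 − (1+0.0114167)^−36) = $238.22.
Offer 2: at 12.45% the monthly rate is 0.0103750, so the payment is 7,000 × 0.0103750 / (1 − 1.0103750^−36) = $234.01.
Monthly savings = $238.22 − $234.01 = $4.21.
Break-even = $150.00 / $4.21 = 35.63 → 36 months.

36 months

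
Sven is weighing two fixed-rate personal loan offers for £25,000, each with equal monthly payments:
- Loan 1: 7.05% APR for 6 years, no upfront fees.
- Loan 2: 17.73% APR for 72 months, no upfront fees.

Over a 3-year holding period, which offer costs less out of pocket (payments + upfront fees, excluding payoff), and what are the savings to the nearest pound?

Loan 1 by £5,024

Loan 1: at 7.05% the monthly rate is 0.0058750, so the payment is 25,000 × 0.0058750 / (1 − 1.0058750^−72) = £426.83.
Loan 2: at 17.73% the monthly rate is 0.0147750, so the payment is 25,000 × 0.0147750 / (1 − 1.0147750^−72) = £566.39.
Over 36 months: Loan 1 costs 36 × £426.83 = £15,365.88; Loan 2 costs 36 × £566.39 = £20,390.04.
Loan 1 is cheaper by £20,390.04 − £15,365.88 = £5,024.16.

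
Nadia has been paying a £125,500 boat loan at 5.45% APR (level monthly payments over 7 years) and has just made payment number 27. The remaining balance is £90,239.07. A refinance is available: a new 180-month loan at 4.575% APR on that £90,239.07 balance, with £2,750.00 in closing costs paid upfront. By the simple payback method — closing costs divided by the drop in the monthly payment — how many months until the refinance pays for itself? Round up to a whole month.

Current payment = 125,500 × 5.45%/12 / (1 − (1+0.0045417)^−84) = £1,800.46.
Refinanced payment = 90,239.07 × 0.0038125 / (1 − (1+0.0038125)^−180) = £693.79.
Monthly savings = £1,800.46 − £693.79 = £1,106.67.
Break-even = £2,750.00 / £1,106.67 = 2.48 → 3 months.

3 months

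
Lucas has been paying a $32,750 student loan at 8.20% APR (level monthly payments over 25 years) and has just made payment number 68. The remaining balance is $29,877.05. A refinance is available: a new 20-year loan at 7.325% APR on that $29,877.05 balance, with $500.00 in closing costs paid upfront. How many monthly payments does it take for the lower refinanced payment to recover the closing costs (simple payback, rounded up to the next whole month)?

Current payment = 32,750 × 8.2%/12 / (1 − (1+0.0068333)^−300) = $257.12.
Refinanced payment = 29,877.05 × 0.0061042 / (1 − (1+0.0061042)^−240) = $237.50.
Monthly savings = $257.12 − $237.50 = $19.62.
Break-even = $500.00 / $19.62 = 25.48 → 26 months.

26 months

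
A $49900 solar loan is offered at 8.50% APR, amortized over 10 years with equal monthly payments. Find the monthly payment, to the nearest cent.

Monthly rate = 8.5%/12 = 0.0070833; payment = 49,900 × 0.0070833 / (1 − (1+0.0070833)^−120) = $618.69.

$618.69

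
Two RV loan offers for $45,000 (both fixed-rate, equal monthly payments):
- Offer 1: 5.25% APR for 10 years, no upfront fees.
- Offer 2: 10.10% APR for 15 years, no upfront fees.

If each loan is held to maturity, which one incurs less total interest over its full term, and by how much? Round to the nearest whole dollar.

Offer 1 by $29,602

Offer 1: monthly rate = 5.25%/12 = 0.0043750; payment = 45,000 × 0.0043750 / (1 − (1+0.0043750)^−120) = $482.81.
Total interest on Offer 1 = 120 × $482.81 − $45,000 = $12,937.20.
Offer 2: at 10.10% the monthly rate is 0.0084167, so the payment is 45,000 × 0.0084167 / (1 − 1.0084167^−180) = $486.33.
Total interest on Offer 2 = 180 × $486.33 − $45,000 = $42,539.40.
Offer 1 is lower by $29,602.20.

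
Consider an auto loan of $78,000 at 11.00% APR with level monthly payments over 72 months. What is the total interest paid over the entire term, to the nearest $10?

$28,900

At 11.00% the monthly rate is 0.0091667, so the payment is 78,000 × 0.0091667 / (1 − 1.0091667^−72) = $1,484.66.
Total paid = 72 × $1,484.66 = $106,895.52; interest = $106,895.52 − $78,000 = $28,895.52.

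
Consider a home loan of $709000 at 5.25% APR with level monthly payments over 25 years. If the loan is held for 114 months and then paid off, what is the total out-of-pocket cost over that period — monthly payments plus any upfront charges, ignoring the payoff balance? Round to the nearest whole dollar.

$484,348

Monthly rate = 5.25%/12 = 0.0043750; payment = 709,000 × 0.0043750 / (1 − (1+0.0043750)^−300) = $4,248.67.
Total outlay = 114 × $4,248.67 = $484,348.38.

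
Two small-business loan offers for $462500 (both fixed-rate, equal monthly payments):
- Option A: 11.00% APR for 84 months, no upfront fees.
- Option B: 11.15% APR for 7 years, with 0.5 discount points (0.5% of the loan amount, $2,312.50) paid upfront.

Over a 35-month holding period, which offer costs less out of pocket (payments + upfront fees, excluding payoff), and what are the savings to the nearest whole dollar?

Option A: at 11.00% the monthly rate is 0.0091667, so the payment is 462,500 × 0.0091667 / (1 − 1.0091667^−84) = $7,919.13.
Option B: at 11.15% the monthly rate is 0.0092917, so the payment is 462,500 × 0.0092917 / (1 − 1.0092917^−84) = $7,955.65.
Over 35 months: Option A costs 35 × $7,919.13 = $277,169.55; Option B costs 35 × $7,955.65 + $2,312.50 = $280,760.25.
Option A is cheaper by $280,760.25 − $277,169.55 = $3,590.70.

Option A by $3,591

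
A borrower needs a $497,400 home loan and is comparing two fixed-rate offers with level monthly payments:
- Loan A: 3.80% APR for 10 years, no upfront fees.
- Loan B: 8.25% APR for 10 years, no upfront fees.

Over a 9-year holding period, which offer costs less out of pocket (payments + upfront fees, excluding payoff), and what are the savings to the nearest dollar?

Loan A: monthly rate = 3.8%/12 = 0.0031667; payment = 497,400 × 0.0031667 / (1 − (1+0.0031667)^−120) = $4,988.79.
Loan B: at 8.25% the monthly rate is 0.0068750, so the payment is 497,400 × 0.0068750 / (1 − 1.0068750^−120) = $6,100.74.
Over 108 months: Loan A costs 108 × $4,988.79 = $538,789.32; Loan B costs 108 × $6,100.74 = $658,879.92.
Loan A is cheaper by $658,879.92 − $538,789.32 = $120,090.60.

Loan A by $120,091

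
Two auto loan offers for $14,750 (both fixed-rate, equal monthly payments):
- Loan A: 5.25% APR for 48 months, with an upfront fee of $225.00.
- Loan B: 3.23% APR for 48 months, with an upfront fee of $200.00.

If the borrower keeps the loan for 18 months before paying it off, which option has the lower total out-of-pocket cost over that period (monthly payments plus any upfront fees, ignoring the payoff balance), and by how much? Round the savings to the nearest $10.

Loan A: monthly rate = 5.25%/12 = 0.0043750; payment = 14,750 × 0.0043750 / (1 − (1+0.0043750)^−48) = $341.36.
Loan B: monthly rate = 3.23%/12 = 0.0026917; payment = 14,750 × 0.0026917 / (1 − (1+0.0026917)^−48) = $327.98.
Over 18 months: Loan A costs 18 × $341.36 + $225.00 = $6,369.48; Loan B costs 18 × $327.98 + $200.00 = $6,103.64.
Loan B is cheaper by $6,369.48 − $6,103.64 = $265.84.

Loan B by $270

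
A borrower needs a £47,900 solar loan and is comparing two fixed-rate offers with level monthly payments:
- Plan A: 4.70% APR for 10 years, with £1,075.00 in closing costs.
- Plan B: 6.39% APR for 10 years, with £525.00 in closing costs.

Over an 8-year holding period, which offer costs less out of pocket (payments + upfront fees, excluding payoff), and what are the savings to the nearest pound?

Plan A: monthly rate = 4.7%/12 = 0.0039167; payment = 47,900 × 0.0039167 / (1 − (1+0.0039167)^−120) = £501.06.
Plan B: at 6.39% the monthly rate is 0.0053250, so the payment is 47,900 × 0.0053250 / (1 − 1.0053250^−120) = £541.22.
Over 96 months: Plan A costs 96 × £501.06 + £1,075.00 = £49,176.76; Plan B costs 96 × £541.22 + £525.00 = £52,482.12.
Plan A is cheaper by £52,482.12 − £49,176.76 = £3,305.36.

Plan A by £3,305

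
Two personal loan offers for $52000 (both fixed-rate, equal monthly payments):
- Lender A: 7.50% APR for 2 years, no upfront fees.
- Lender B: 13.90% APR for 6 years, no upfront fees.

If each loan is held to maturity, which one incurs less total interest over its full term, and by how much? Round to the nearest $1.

Lender A: monthly rate = 7.5%/12 = 0.0062500; payment = 52,000 × 0.0062500 / (1 − (1+0.0062500)^−24) = $2,339.98.
Total interest on Lender A = 24 × $2,339.98 − $52,000 = $4,159.52.
Lender B: at 13.90% the monthly rate is 0.0115833, so the payment is 52,000 × 0.0115833 / (1 − 1.0115833^−72) = $1,068.72.
Total interest on Lender B = 72 × $1,068.72 − $52,000 = $24,947.84.
Lender A is lower by $20,788.32.

Lender A by $20,788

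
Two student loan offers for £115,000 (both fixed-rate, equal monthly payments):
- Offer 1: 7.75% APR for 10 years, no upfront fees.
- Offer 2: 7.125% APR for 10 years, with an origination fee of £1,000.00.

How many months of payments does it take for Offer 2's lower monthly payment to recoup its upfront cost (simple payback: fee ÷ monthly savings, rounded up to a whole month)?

Offer 1: at 7.75% the monthly rate is 0.0064583, so the payment is 115,000 × 0.0064583 / (1 − 1.0064583^−120) = £1,380.12.
Offer 2: at 7.125% the monthly rate is 0.0059375, so the payment is 115,000 × 0.0059375 / (1 − 1.0059375^−120) = £1,342.67.
Monthly savings = £1,380.12 − £1,342.67 = £37.45.
Break-even = £1,000.00 / £37.45 = 26.70 → 27 months.

27 months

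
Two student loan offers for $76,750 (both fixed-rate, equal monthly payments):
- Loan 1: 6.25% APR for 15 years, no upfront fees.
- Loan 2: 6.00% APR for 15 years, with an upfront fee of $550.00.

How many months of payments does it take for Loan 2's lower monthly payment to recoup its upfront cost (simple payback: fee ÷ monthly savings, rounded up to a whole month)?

Loan 1: monthly rate = 6.25%/12 = 0.0052083; payment = 76,750 × 0.0052083 / (1 − (1+0.0052083)^−180) = $658.07.
Loan 2: at 6.00% the monthly rate is 0.0050000, so the payment is 76,750 × 0.0050000 / (1 − 1.0050000^−180) = $647.66.
Monthly savings = $658.07 − $647.66 = $10.41.
Break-even = $550.00 / $10.41 = 52.83 → 53 months.

53 months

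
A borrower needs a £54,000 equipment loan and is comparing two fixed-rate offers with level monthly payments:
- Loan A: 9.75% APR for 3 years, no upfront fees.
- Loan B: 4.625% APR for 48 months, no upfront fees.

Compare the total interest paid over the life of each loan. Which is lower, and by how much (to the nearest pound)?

Loan A: at 9.75% the monthly rate is 0.0081250, so the payment is 54,000 × 0.0081250 / (1 − 1.0081250^−36) = £1,736.10.
Total interest on Loan A = 36 × £1,736.10 − £54,000 = £8,499.60.
Loan B: monthly rate = 4.625%/12 = 0.0038542; payment = 54,000 × 0.0038542 / (1 − (1+0.0038542)^−48) = £1,234.43.
Total interest on Loan B = 48 × £1,234.43 − £54,000 = £5,252.64.
Loan B is lower by £3,246.96.

Loan B by £3,247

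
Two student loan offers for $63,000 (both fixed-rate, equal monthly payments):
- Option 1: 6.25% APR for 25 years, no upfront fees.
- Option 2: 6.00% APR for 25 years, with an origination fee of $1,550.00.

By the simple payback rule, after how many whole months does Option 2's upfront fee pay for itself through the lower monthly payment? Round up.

161 months

Option 1: monthly rate = 6.25%/12 = 0.0052083; payment = 63,000 × 0.0052083 / (1 − (1+0.0052083)^−300) = $415.59.
Option 2: monthly rate = 6%/12 = 0.0050000; payment = 63,000 × 0.0050000 / (1 − (1+0.0050000)^−300) = $405.91.
Monthly savings = $415.59 − $405.91 = $9.68.
Break-even = $1,550.00 / $9.68 = 160.12 → 161 months.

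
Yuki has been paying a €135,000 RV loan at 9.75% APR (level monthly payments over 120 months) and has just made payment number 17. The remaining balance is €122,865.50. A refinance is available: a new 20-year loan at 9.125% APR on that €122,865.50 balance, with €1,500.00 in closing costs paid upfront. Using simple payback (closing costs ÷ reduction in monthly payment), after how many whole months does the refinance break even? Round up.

3 months

Current payment = 135,000 × 9.75%/12 / (1 − (1+0.0081250)^−120) = €1,765.40.
Refinanced payment = 122,865.50 × 0.0076042 / (1 − (1+0.0076042)^−240) = €1,115.35.
Monthly savings = €1,765.40 − €1,115.35 = €650.05.
Break-even = €1,500.00 / €650.05 = 2.31 → 3 months.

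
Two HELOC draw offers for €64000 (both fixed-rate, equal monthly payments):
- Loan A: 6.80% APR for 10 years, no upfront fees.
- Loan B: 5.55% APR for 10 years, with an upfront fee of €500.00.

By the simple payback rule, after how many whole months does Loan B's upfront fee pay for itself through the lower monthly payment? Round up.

13 months

Loan A: at 6.80% the monthly rate is 0.0056667, so the payment is 64,000 × 0.0056667 / (1 − 1.0056667^−120) = €736.51.
Loan B: at 5.55% the monthly rate is 0.0046250, so the payment is 64,000 × 0.0046250 / (1 − 1.0046250^−120) = €696.15.
Monthly savings = €736.51 − €696.15 = €40.36.
Break-even = €500.00 / €40.36 = 12.39 → 13 months.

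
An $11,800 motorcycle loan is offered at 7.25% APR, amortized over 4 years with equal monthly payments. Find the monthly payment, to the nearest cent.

$283.94

At 7.25% the monthly rate is 0.0060417, so the payment is 11,800 × 0.0060417 / (1 − 1.0060417^−48) = $283.94.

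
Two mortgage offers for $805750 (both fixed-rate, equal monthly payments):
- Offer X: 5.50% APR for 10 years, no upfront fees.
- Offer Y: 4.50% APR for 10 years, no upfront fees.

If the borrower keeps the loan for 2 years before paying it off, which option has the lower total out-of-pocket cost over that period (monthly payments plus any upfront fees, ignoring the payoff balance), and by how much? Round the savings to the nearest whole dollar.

Offer X: at 5.50% the monthly rate is 0.0045833, so the payment is 805,750 × 0.0045833 / (1 − 1.0045833^−120) = $8,744.50.
Offer Y: at 4.50% the monthly rate is 0.0037500, so the payment is 805,750 × 0.0037500 / (1 − 1.0037500^−120) = $8,350.66.
Over 24 months: Offer X costs 24 × $8,744.50 = $209,868.00; Offer Y costs 24 × $8,350.66 = $200,415.84.
Offer Y is cheaper by $209,868.00 − $200,415.84 = $9,452.16.

Offer Y by $9,452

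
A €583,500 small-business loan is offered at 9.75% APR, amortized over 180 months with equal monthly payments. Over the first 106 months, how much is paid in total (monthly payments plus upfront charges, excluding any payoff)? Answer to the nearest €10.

At 9.75% the monthly rate is 0.0081250, so the payment is 583,500 × 0.0081250 / (1 − 1.0081250^−180) = €6,181.38.
Total outlay = 106 × €6,181.38 = €655,226.28.

€655,230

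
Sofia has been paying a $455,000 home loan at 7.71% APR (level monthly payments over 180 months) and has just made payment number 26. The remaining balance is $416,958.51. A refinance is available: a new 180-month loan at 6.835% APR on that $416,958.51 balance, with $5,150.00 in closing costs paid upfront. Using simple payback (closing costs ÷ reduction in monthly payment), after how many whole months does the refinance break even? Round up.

10 months

Current payment = 455,000 × 7.71%/12 / (1 − (1+0.0064250)^−180) = $4,272.39.
Refinanced payment = 416,958.51 × 0.0056958 / (1 − (1+0.0056958)^−180) = $3,709.38.
Monthly savings = $4,272.39 − $3,709.38 = $563.01.
Break-even = $5,150.00 / $563.01 = 9.15 → 10 months.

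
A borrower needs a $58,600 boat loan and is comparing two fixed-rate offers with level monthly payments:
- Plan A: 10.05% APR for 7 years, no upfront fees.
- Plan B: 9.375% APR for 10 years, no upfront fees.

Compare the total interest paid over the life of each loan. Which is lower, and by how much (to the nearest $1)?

Plan A: at 10.05% the monthly rate is 0.0083750, so the payment is 58,600 × 0.0083750 / (1 − 1.0083750^−84) = $974.34.
Total interest on Plan A = 84 × $974.34 − $58,600 = $23,244.56.
Plan B: monthly rate = 9.375%/12 = 0.0078125; payment = 58,600 × 0.0078125 / (1 − (1+0.0078125)^−120) = $754.26.
Total interest on Plan B = 120 × $754.26 − $58,600 = $31,911.20.
Plan A is lower by $8,666.64.

Plan A by $8,667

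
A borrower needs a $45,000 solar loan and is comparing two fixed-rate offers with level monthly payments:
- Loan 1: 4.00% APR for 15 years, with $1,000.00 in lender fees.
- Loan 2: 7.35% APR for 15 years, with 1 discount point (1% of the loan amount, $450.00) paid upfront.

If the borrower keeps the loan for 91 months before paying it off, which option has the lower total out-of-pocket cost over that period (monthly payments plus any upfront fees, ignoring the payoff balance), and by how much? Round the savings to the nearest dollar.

Loan 1 by $6,773

Loan 1: monthly rate = 4%/12 = 0.0033333; payment = 45,000 × 0.0033333 / (1 − (1+0.0033333)^−180) = $332.86.
Loan 2: monthly rate = 7.35%/12 = 0.0061250; payment = 45,000 × 0.0061250 / (1 − (1+0.0061250)^−180) = $413.33.
Over 91 months: Loan 1 costs 91 × $332.86 + $1,000.00 = $31,290.26; Loan 2 costs 91 × $413.33 + $450.00 = $38,063.03.
Loan 1 is cheaper by $38,063.03 − $31,290.26 = $6,772.77.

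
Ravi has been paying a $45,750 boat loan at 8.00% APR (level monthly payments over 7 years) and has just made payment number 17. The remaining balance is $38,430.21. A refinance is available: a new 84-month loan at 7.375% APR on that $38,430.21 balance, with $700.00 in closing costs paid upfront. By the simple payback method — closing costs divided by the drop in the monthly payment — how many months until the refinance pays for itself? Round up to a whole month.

6 months

Current payment = 45,750 × 8%/12 / (1 − (1+0.0066667)^−84) = $713.07.
Refinanced payment = 38,430.21 × 0.0061458 / (1 − (1+0.0061458)^−84) = $587.09.
Monthly savings = $713.07 − $587.09 = $125.98.
Break-even = $700.00 / $125.98 = 5.56 → 6 months.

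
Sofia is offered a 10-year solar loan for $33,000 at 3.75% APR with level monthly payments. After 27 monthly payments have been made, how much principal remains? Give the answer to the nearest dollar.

$26,613

With monthly rate i = 3.75%/12 = 0.0031250, the balance after k of n payments is P · [(1+i)^n − (1+i)^k] / [(1+i)^n − 1].
(1+0.0031250)^120 = 1.45414090 and (1+0.0031250)^27 = 1.08789370, so the balance is 33,000 × (1.45414090 − 1.08789370) / (1.45414090 − 1) = $26,613.23.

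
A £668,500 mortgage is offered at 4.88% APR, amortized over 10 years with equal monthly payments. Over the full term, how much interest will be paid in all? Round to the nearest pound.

£177,660

At 4.88% the monthly rate is 0.0040667, so the payment is 668,500 × 0.0040667 / (1 − 1.0040667^−120) = £7,051.33.
Total paid = 120 × £7,051.33 = £846,159.60; interest = £846,159.60 − £668,500 = £177,659.60.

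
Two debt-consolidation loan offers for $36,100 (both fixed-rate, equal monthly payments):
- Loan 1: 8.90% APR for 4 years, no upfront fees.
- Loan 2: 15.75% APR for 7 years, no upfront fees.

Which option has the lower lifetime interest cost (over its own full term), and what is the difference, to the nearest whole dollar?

Loan 1: at 8.90% the monthly rate is 0.0074167, so the payment is 36,100 × 0.0074167 / (1 − 1.0074167^−48) = $896.64.
Total interest on Loan 1 = 48 × $896.64 − $36,100 = $6,938.72.
Loan 2: at 15.75% the monthly rate is 0.0131250, so the payment is 36,100 × 0.0131250 / (1 − 1.0131250^−84) = $711.89.
Total interest on Loan 2 = 84 × $711.89 − $36,100 = $23,698.76.
Loan 1 is lower by $16,760.04.

Loan 1 by $16,760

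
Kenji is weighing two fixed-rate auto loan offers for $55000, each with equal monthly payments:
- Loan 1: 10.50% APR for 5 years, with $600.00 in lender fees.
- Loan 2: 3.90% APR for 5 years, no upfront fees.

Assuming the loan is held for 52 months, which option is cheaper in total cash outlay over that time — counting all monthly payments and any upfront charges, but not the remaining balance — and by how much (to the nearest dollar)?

Loan 1: monthly rate = 10.5%/12 = 0.0087500; payment = 55,000 × 0.0087500 / (1 − (1+0.0087500)^−60) = $1,182.16.
Loan 2: at 3.90% the monthly rate is 0.0032500, so the payment is 55,000 × 0.0032500 / (1 − 1.0032500^−60) = $1,010.43.
Over 52 months: Loan 1 costs 52 × $1,182.16 + $600.00 = $62,072.32; Loan 2 costs 52 × $1,010.43 = $52,542.36.
Loan 2 is cheaper by $62,072.32 − $52,542.36 = $9,529.96.

Loan 2 by $9,530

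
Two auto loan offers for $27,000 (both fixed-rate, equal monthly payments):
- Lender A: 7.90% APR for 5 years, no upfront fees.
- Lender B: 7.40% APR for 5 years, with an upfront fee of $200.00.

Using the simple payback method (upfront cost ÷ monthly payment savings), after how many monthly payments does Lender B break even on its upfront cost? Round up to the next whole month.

32 months

Lender A: monthly rate = 7.9%/12 = 0.0065833; payment = 27,000 × 0.0065833 / (1 − (1+0.0065833)^−60) = $546.17.
Lender B: at 7.40% the monthly rate is 0.0061667, so the payment is 27,000 × 0.0061667 / (1 − 1.0061667^−60) = $539.74.
Monthly savings = $546.17 − $539.74 = $6.43.
Break-even = $200.00 / $6.43 = 31.10 → 32 months.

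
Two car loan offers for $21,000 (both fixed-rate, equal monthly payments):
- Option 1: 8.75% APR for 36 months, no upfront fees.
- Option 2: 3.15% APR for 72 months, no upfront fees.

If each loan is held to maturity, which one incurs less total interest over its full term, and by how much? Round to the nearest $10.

Option 1: monthly rate = 8.75%/12 = 0.0072917; payment = 21,000 × 0.0072917 / (1 − (1+0.0072917)^−36) = $665.35.
Total interest on Option 1 = 36 × $665.35 − $21,000 = $2,952.60.
Option 2: monthly rate = 3.15%/12 = 0.0026250; payment = 21,000 × 0.0026250 / (1 − (1+0.0026250)^−72) = $320.48.
Total interest on Option 2 = 72 × $320.48 − $21,000 = $2,074.56.
Option 2 is lower by $878.04.

Option 2 by $880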